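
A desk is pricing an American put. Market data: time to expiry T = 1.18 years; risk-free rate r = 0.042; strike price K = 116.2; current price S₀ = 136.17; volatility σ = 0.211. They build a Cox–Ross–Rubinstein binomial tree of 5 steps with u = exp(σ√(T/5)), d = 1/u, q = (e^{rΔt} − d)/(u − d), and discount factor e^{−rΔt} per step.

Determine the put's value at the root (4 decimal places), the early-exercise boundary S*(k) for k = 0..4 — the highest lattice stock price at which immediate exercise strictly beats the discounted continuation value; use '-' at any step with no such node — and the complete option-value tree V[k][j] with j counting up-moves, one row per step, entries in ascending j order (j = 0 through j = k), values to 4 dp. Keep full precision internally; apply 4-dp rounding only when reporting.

price = 2.9445
boundary = - - - - 90.3680
tree:
2.9445
5.3556 0.8006
9.4796 1.6948 0.0000
16.1351 3.5878 0.0000 0.0000
25.8320 7.5949 0.0000 0.0000 0.0000
34.6361 16.0776 0.0000 0.0000 0.0000 0.0000

Δt=0.23600, u=1.10794, d=0.90258, q=0.52290, disc=e^(-rΔt)=0.99014
k=5 terminal: V=max(K-S,0) → 34.6361 16.0776 0.0000 0.0000 0.0000 0.0000
k=4: j=0 S=90.3680 intr=25.8320 cont=24.6859 V=25.8320[EX]; j=1 S=110.9298 intr=5.2702 cont=7.5949 V=7.5949[hold]; j=2 S=136.1700 intr=0.0000 cont=0.0000 V=0.0000[hold]; j=3 S=167.1532 intr=0.0000 cont=0.0000 V=0.0000[hold]; j=4 S=205.1862 intr=0.0000 cont=0.0000 V=0.0000[hold]  S*(4)=90.3680
k=3: j=0 S=100.1224 intr=16.0776 cont=16.1351 V=16.1351[hold]; j=1 S=122.9036 intr=0.0000 cont=3.5878 V=3.5878[hold]; j=2 S=150.8683 intr=0.0000 cont=0.0000 V=0.0000[hold]; j=3 S=185.1959 intr=0.0000 cont=0.0000 V=0.0000[hold]  S*(3)=-
k=2: j=0 S=110.9298 intr=5.2702 cont=9.4796 V=9.4796[hold]; j=1 S=136.1700 intr=0.0000 cont=1.6948 V=1.6948[hold]; j=2 S=167.1532 intr=0.0000 cont=0.0000 V=0.0000[hold]  S*(2)=-
k=1: j=0 S=122.9036 intr=0.0000 cont=5.3556 V=5.3556[hold]; j=1 S=150.8683 intr=0.0000 cont=0.8006 V=0.8006[hold]  S*(1)=-
k=0: j=0 S=136.1700 intr=0.0000 cont=2.9445 V=2.9445[hold]  S*(0)=-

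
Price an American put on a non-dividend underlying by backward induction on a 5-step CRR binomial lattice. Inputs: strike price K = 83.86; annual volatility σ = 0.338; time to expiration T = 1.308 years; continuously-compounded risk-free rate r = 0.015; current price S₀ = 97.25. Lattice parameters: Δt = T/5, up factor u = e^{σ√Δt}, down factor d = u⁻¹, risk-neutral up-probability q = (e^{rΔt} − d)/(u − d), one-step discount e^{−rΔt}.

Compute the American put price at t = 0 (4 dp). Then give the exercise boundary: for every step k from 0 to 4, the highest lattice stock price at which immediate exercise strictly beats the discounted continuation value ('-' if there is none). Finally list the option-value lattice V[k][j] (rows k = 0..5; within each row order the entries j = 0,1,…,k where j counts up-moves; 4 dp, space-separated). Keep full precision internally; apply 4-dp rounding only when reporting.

params: Δt=0.26160 u=1.18872 d=0.84124 q=0.46820 e^(-rΔt)=0.99608
t_5 payoffs: 42.8874 25.9636 2.0493 0.0000 0.0000 0.0000
t_4: node(4,0) S=48.7049 payoff=35.1551 vs cont=34.8267 → 35.1551 [stop]  node(4,1) S=68.8226 payoff=15.0374 vs cont=14.7090 → 15.0374 [stop]  node(4,2) S=97.2500 payoff=0.0000 vs cont=1.0855 → 1.0855 [wait]  node(4,3) S=137.4194 payoff=0.0000 vs cont=0.0000 → 0.0000 [wait]  node(4,4) S=194.1809 payoff=0.0000 vs cont=0.0000 → 0.0000 [wait]  ⇒ S*(4)=68.8226
t_3: node(3,0) S=57.8964 payoff=25.9636 vs cont=25.6351 → 25.9636 [stop]  node(3,1) S=81.8107 payoff=2.0493 vs cont=8.4718 → 8.4718 [wait]  node(3,2) S=115.6029 payoff=0.0000 vs cont=0.5750 → 0.5750 [wait]  node(3,3) S=163.3531 payoff=0.0000 vs cont=0.0000 → 0.0000 [wait]  ⇒ S*(3)=57.8964
t_2: node(2,0) S=68.8226 payoff=15.0374 vs cont=17.7042 → 17.7042 [wait]  node(2,1) S=97.2500 payoff=0.0000 vs cont=4.7558 → 4.7558 [wait]  node(2,2) S=137.4194 payoff=0.0000 vs cont=0.3046 → 0.3046 [wait]  ⇒ S*(2)=-
t_1: node(1,0) S=81.8107 payoff=2.0493 vs cont=11.5961 → 11.5961 [wait]  node(1,1) S=115.6029 payoff=0.0000 vs cont=2.6613 → 2.6613 [wait]  ⇒ S*(1)=-
t_0: node(0,0) S=97.2500 payoff=0.0000 vs cont=7.3838 → 7.3838 [wait]  ⇒ S*(0)=-

price = 7.3838
boundary = - - - 57.8964 68.8226
tree:
7.3838
11.5961 2.6613
17.7042 4.7558 0.3046
25.9636 8.4718 0.5750 0.0000
35.1551 15.0374 1.0855 0.0000 0.0000
42.8874 25.9636 2.0493 0.0000 0.0000 0.0000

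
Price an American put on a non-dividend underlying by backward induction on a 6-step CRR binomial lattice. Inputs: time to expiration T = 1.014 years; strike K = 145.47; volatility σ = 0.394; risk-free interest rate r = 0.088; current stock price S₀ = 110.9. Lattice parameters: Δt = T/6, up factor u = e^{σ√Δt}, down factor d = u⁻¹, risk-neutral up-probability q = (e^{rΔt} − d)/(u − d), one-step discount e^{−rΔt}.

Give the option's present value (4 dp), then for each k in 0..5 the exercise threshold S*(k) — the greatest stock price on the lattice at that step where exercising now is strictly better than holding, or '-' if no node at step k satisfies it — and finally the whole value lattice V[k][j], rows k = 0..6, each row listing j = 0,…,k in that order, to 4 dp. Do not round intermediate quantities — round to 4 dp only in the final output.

params: Δt=0.16900 u=1.17583 d=0.85047 q=0.50565 e^(-rΔt)=0.98524
t_6 payoffs: 103.5066 87.4527 65.2570 34.5700 0.0000 0.0000 0.0000
t_5: node(5,0) S=49.3417 payoff=96.1283 vs cont=93.9809 → 96.1283 [stop]  node(5,1) S=68.2183 payoff=77.2517 vs cont=75.1042 → 77.2517 [stop]  node(5,2) S=94.3166 payoff=51.1534 vs cont=49.0060 → 51.1534 [stop]  node(5,3) S=130.3992 payoff=15.0708 vs cont=16.8375 → 16.8375 [wait]  node(5,4) S=180.2860 payoff=0.0000 vs cont=0.0000 → 0.0000 [wait]  node(5,5) S=249.2579 payoff=0.0000 vs cont=0.0000 → 0.0000 [wait]  ⇒ S*(5)=94.3166
t_4: node(4,0) S=58.0173 payoff=87.4527 vs cont=85.3053 → 87.4527 [stop]  node(4,1) S=80.2130 payoff=65.2570 vs cont=63.1096 → 65.2570 [stop]  node(4,2) S=110.9000 payoff=34.5700 vs cont=33.3028 → 34.5700 [stop]  node(4,3) S=153.3270 payoff=0.0000 vs cont=8.2008 → 8.2008 [wait]  node(4,4) S=211.9852 payoff=0.0000 vs cont=0.0000 → 0.0000 [wait]  ⇒ S*(4)=110.9000
t_3: node(3,0) S=68.2183 payoff=77.2517 vs cont=75.1042 → 77.2517 [stop]  node(3,1) S=94.3166 payoff=51.1534 vs cont=49.0060 → 51.1534 [stop]  node(3,2) S=130.3992 payoff=15.0708 vs cont=20.9230 → 20.9230 [wait]  node(3,3) S=180.2860 payoff=0.0000 vs cont=3.9943 → 3.9943 [wait]  ⇒ S*(3)=94.3166
t_2: node(2,0) S=80.2130 payoff=65.2570 vs cont=63.1096 → 65.2570 [stop]  node(2,1) S=110.9000 payoff=34.5700 vs cont=35.3381 → 35.3381 [wait]  node(2,2) S=153.3270 payoff=0.0000 vs cont=12.1806 → 12.1806 [wait]  ⇒ S*(2)=80.2130
t_1: node(1,0) S=94.3166 payoff=51.1534 vs cont=49.3886 → 51.1534 [stop]  node(1,1) S=130.3992 payoff=15.0708 vs cont=23.2798 → 23.2798 [wait]  ⇒ S*(1)=94.3166
t_0: node(0,0) S=110.9000 payoff=34.5700 vs cont=36.5122 → 36.5122 [wait]  ⇒ S*(0)=-

price = 36.5122
boundary = - 94.3166 80.2130 94.3166 110.9000 94.3166
tree:
36.5122
51.1534 23.2798
65.2570 35.3381 12.1806
77.2517 51.1534 20.9230 3.9943
87.4527 65.2570 34.5700 8.2008 0.0000
96.1283 77.2517 51.1534 16.8375 0.0000 0.0000
103.5066 87.4527 65.2570 34.5700 0.0000 0.0000 0.0000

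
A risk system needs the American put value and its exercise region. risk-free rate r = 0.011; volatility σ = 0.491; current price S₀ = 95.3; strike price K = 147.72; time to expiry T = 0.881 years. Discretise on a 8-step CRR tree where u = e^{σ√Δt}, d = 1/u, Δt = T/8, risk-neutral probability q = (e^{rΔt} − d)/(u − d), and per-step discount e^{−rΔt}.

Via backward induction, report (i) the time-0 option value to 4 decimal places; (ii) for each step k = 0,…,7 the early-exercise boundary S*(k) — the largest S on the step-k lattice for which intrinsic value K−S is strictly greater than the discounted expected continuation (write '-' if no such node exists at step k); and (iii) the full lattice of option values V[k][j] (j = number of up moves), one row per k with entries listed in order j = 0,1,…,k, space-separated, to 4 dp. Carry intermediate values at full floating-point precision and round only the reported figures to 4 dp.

price = 56.7121
boundary = - - - 58.4524 68.7965 80.9710 95.3000 112.1647
tree:
56.7121
67.8691 43.9234
78.9381 55.2116 30.9490
89.2676 67.1672 41.4930 18.8037
98.0563 78.9235 53.7109 27.4342 8.8454
105.5236 89.2676 66.7490 38.7330 14.4044 2.4225
111.8681 98.0563 78.9235 52.4200 22.9636 4.5172 0.0000
117.2587 105.5236 89.2676 66.7490 35.5553 8.4230 0.0000 0.0000
121.8387 111.8681 98.0563 78.9235 52.4200 15.7061 0.0000 0.0000 0.0000

params: Δt=0.11013 u=1.17696 d=0.84964 q=0.46306 e^(-rΔt)=0.99879
t_8 payoffs: 121.8387 111.8681 98.0563 78.9235 52.4200 15.7061 0.0000 0.0000 0.0000
t_7: node(7,0) S=30.4613 payoff=117.2587 vs cont=117.0798 → 117.2587 [stop]  node(7,1) S=42.1964 payoff=105.5236 vs cont=105.3447 → 105.5236 [stop]  node(7,2) S=58.4524 payoff=89.2676 vs cont=89.0887 → 89.2676 [stop]  node(7,3) S=80.9710 payoff=66.7490 vs cont=66.5702 → 66.7490 [stop]  node(7,4) S=112.1647 payoff=35.5553 vs cont=35.3764 → 35.5553 [stop]  node(7,5) S=155.3757 payoff=0.0000 vs cont=8.4230 → 8.4230 [wait]  node(7,6) S=215.2335 payoff=0.0000 vs cont=0.0000 → 0.0000 [wait]  node(7,7) S=298.1514 payoff=0.0000 vs cont=0.0000 → 0.0000 [wait]  ⇒ S*(7)=112.1647
t_6: node(6,0) S=35.8519 payoff=111.8681 vs cont=111.6892 → 111.8681 [stop]  node(6,1) S=49.6637 payoff=98.0563 vs cont=97.8774 → 98.0563 [stop]  node(6,2) S=68.7965 payoff=78.9235 vs cont=78.7447 → 78.9235 [stop]  node(6,3) S=95.3000 payoff=52.4200 vs cont=52.2412 → 52.4200 [stop]  node(6,4) S=132.0139 payoff=15.7061 vs cont=22.9636 → 22.9636 [wait]  node(6,5) S=182.8717 payoff=0.0000 vs cont=4.5172 → 4.5172 [wait]  node(6,6) S=253.3223 payoff=0.0000 vs cont=0.0000 → 0.0000 [wait]  ⇒ S*(6)=95.3000
t_5: node(5,0) S=42.1964 payoff=105.5236 vs cont=105.3447 → 105.5236 [stop]  node(5,1) S=58.4524 payoff=89.2676 vs cont=89.0887 → 89.2676 [stop]  node(5,2) S=80.9710 payoff=66.7490 vs cont=66.5702 → 66.7490 [stop]  node(5,3) S=112.1647 payoff=35.5553 vs cont=38.7330 → 38.7330 [wait]  node(5,4) S=155.3757 payoff=0.0000 vs cont=14.4044 → 14.4044 [wait]  node(5,5) S=215.2335 payoff=0.0000 vs cont=2.4225 → 2.4225 [wait]  ⇒ S*(5)=80.9710
t_4: node(4,0) S=49.6637 payoff=98.0563 vs cont=97.8774 → 98.0563 [stop]  node(4,1) S=68.7965 payoff=78.9235 vs cont=78.7447 → 78.9235 [stop]  node(4,2) S=95.3000 payoff=52.4200 vs cont=53.7109 → 53.7109 [wait]  node(4,3) S=132.0139 payoff=15.7061 vs cont=27.4342 → 27.4342 [wait]  node(4,4) S=182.8717 payoff=0.0000 vs cont=8.8454 → 8.8454 [wait]  ⇒ S*(4)=68.7965
t_3: node(3,0) S=58.4524 payoff=89.2676 vs cont=89.0887 → 89.2676 [stop]  node(3,1) S=80.9710 payoff=66.7490 vs cont=67.1672 → 67.1672 [wait]  node(3,2) S=112.1647 payoff=35.5553 vs cont=41.4930 → 41.4930 [wait]  node(3,3) S=155.3757 payoff=0.0000 vs cont=18.8037 → 18.8037 [wait]  ⇒ S*(3)=58.4524
t_2: node(2,0) S=68.7965 payoff=78.9235 vs cont=78.9381 → 78.9381 [wait]  node(2,1) S=95.3000 payoff=52.4200 vs cont=55.2116 → 55.2116 [wait]  node(2,2) S=132.0139 payoff=15.7061 vs cont=30.9490 → 30.9490 [wait]  ⇒ S*(2)=-
t_1: node(1,0) S=80.9710 payoff=66.7490 vs cont=67.8691 → 67.8691 [wait]  node(1,1) S=112.1647 payoff=35.5553 vs cont=43.9234 → 43.9234 [wait]  ⇒ S*(1)=-
t_0: node(0,0) S=95.3000 payoff=52.4200 vs cont=56.7121 → 56.7121 [wait]  ⇒ S*(0)=-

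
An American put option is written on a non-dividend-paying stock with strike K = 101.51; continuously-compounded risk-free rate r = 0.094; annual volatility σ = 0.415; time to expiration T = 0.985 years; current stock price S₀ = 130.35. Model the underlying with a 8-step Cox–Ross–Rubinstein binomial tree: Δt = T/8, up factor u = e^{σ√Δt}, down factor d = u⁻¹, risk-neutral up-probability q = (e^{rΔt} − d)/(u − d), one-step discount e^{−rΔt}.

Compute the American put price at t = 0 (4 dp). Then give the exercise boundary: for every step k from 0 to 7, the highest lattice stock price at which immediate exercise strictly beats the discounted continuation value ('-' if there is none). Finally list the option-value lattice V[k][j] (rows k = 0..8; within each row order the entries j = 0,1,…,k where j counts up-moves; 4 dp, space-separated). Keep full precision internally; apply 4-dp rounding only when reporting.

Δt=0.12312  u=1.15676  d=0.86449  q=0.50349  discount=0.98849
step 8 (expiry): payoffs max(K−S,0) = 60.8493 47.1025 28.7080 4.0947 0.0000 0.0000 0.0000 0.0000 0.0000
step 7: (k=7,j=0): S=47.0346, (K−S)⁺=54.4754, hold=53.3074 ⇒ V=54.4754 exercise | (k=7,j=1): S=62.9363, (K−S)⁺=38.5737, hold=37.4056 ⇒ V=38.5737 exercise | (k=7,j=2): S=84.2141, (K−S)⁺=17.2959, hold=16.1278 ⇒ V=17.2959 exercise | (k=7,j=3): S=112.6858, (K−S)⁺=0.0000, hold=2.0097 ⇒ V=2.0097 continue | (k=7,j=4): S=150.7832, (K−S)⁺=0.0000, hold=0.0000 ⇒ V=0.0000 continue | (k=7,j=5): S=201.7609, (K−S)⁺=0.0000, hold=0.0000 ⇒ V=0.0000 continue | (k=7,j=6): S=269.9734, (K−S)⁺=0.0000, hold=0.0000 ⇒ V=0.0000 continue | (k=7,j=7): S=361.2476, (K−S)⁺=0.0000, hold=0.0000 ⇒ V=0.0000 continue  boundary S*=84.2141
step 6: (k=6,j=0): S=54.4075, (K−S)⁺=47.1025, hold=45.9344 ⇒ V=47.1025 exercise | (k=6,j=1): S=72.8020, (K−S)⁺=28.7080, hold=27.5400 ⇒ V=28.7080 exercise | (k=6,j=2): S=97.4153, (K−S)⁺=4.0947, hold=9.4890 ⇒ V=9.4890 continue | (k=6,j=3): S=130.3500, (K−S)⁺=0.0000, hold=0.9863 ⇒ V=0.9863 continue | (k=6,j=4): S=174.4195, (K−S)⁺=0.0000, hold=0.0000 ⇒ V=0.0000 continue | (k=6,j=5): S=233.3883, (K−S)⁺=0.0000, hold=0.0000 ⇒ V=0.0000 continue | (k=6,j=6): S=312.2935, (K−S)⁺=0.0000, hold=0.0000 ⇒ V=0.0000 continue  boundary S*=72.8020
step 5: (k=5,j=0): S=62.9363, (K−S)⁺=38.5737, hold=37.4056 ⇒ V=38.5737 exercise | (k=5,j=1): S=84.2141, (K−S)⁺=17.2959, hold=18.8125 ⇒ V=18.8125 continue | (k=5,j=2): S=112.6858, (K−S)⁺=0.0000, hold=5.1481 ⇒ V=5.1481 continue | (k=5,j=3): S=150.7832, (K−S)⁺=0.0000, hold=0.4841 ⇒ V=0.4841 continue | (k=5,j=4): S=201.7609, (K−S)⁺=0.0000, hold=0.0000 ⇒ V=0.0000 continue | (k=5,j=5): S=269.9734, (K−S)⁺=0.0000, hold=0.0000 ⇒ V=0.0000 continue  boundary S*=62.9363
step 4: (k=4,j=0): S=72.8020, (K−S)⁺=28.7080, hold=28.2948 ⇒ V=28.7080 exercise | (k=4,j=1): S=97.4153, (K−S)⁺=4.0947, hold=11.7953 ⇒ V=11.7953 continue | (k=4,j=2): S=130.3500, (K−S)⁺=0.0000, hold=2.7676 ⇒ V=2.7676 continue | (k=4,j=3): S=174.4195, (K−S)⁺=0.0000, hold=0.2376 ⇒ V=0.2376 continue | (k=4,j=4): S=233.3883, (K−S)⁺=0.0000, hold=0.0000 ⇒ V=0.0000 continue  boundary S*=72.8020
step 3: (k=3,j=0): S=84.2141, (K−S)⁺=17.2959, hold=19.9603 ⇒ V=19.9603 continue | (k=3,j=1): S=112.6858, (K−S)⁺=0.0000, hold=7.1665 ⇒ V=7.1665 continue | (k=3,j=2): S=150.7832, (K−S)⁺=0.0000, hold=1.4766 ⇒ V=1.4766 continue | (k=3,j=3): S=201.7609, (K−S)⁺=0.0000, hold=0.1166 ⇒ V=0.1166 continue  boundary S*=-
step 2: (k=2,j=0): S=97.4153, (K−S)⁺=4.0947, hold=13.3632 ⇒ V=13.3632 continue | (k=2,j=1): S=130.3500, (K−S)⁺=0.0000, hold=4.2522 ⇒ V=4.2522 continue | (k=2,j=2): S=174.4195, (K−S)⁺=0.0000, hold=0.7827 ⇒ V=0.7827 continue  boundary S*=-
step 1: (k=1,j=0): S=112.6858, (K−S)⁺=0.0000, hold=8.6749 ⇒ V=8.6749 continue | (k=1,j=1): S=150.7832, (K−S)⁺=0.0000, hold=2.4765 ⇒ V=2.4765 continue  boundary S*=-
step 0: (k=0,j=0): S=130.3500, (K−S)⁺=0.0000, hold=5.4902 ⇒ V=5.4902 continue  boundary S*=-

price = 5.4902
boundary = - - - - 72.8020 62.9363 72.8020 84.2141
tree:
5.4902
8.6749 2.4765
13.3632 4.2522 0.7827
19.9603 7.1665 1.4766 0.1166
28.7080 11.7953 2.7676 0.2376 0.0000
38.5737 18.8125 5.1481 0.4841 0.0000 0.0000
47.1025 28.7080 9.4890 0.9863 0.0000 0.0000 0.0000
54.4754 38.5737 17.2959 2.0097 0.0000 0.0000 0.0000 0.0000
60.8493 47.1025 28.7080 4.0947 0.0000 0.0000 0.0000 0.0000 0.0000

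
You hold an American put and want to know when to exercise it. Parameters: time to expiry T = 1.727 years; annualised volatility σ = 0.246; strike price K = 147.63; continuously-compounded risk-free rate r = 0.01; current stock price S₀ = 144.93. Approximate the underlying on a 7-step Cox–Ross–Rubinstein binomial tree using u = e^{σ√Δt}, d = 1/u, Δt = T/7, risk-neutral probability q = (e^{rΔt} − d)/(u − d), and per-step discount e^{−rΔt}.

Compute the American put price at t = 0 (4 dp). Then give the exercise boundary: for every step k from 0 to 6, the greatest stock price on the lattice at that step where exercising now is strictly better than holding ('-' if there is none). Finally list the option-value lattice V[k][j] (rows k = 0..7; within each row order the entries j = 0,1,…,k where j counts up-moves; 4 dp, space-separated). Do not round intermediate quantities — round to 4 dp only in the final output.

Δt=0.24671  u=1.12997  d=0.88498  q=0.47957  discount=0.99754
step 7 (expiry): payoffs max(K−S,0) = 86.0136 68.9566 47.1776 19.3697 0.0000 0.0000 0.0000 0.0000
step 6: (k=6,j=0): S=69.6245, (K−S)⁺=78.0055, hold=77.6417 ⇒ V=78.0055 exercise | (k=6,j=1): S=88.8984, (K−S)⁺=58.7316, hold=58.3678 ⇒ V=58.7316 exercise | (k=6,j=2): S=113.5079, (K−S)⁺=34.1221, hold=33.7583 ⇒ V=34.1221 exercise | (k=6,j=3): S=144.9300, (K−S)⁺=2.7000, hold=10.0557 ⇒ V=10.0557 continue | (k=6,j=4): S=185.0505, (K−S)⁺=0.0000, hold=0.0000 ⇒ V=0.0000 continue | (k=6,j=5): S=236.2775, (K−S)⁺=0.0000, hold=0.0000 ⇒ V=0.0000 continue | (k=6,j=6): S=301.6855, (K−S)⁺=0.0000, hold=0.0000 ⇒ V=0.0000 continue  boundary S*=113.5079
step 5: (k=5,j=0): S=78.6734, (K−S)⁺=68.9566, hold=68.5928 ⇒ V=68.9566 exercise | (k=5,j=1): S=100.4524, (K−S)⁺=47.1776, hold=46.8138 ⇒ V=47.1776 exercise | (k=5,j=2): S=128.2603, (K−S)⁺=19.3697, hold=22.5248 ⇒ V=22.5248 continue | (k=5,j=3): S=163.7662, (K−S)⁺=0.0000, hold=5.2203 ⇒ V=5.2203 continue | (k=5,j=4): S=209.1011, (K−S)⁺=0.0000, hold=0.0000 ⇒ V=0.0000 continue | (k=5,j=5): S=266.9860, (K−S)⁺=0.0000, hold=0.0000 ⇒ V=0.0000 continue  boundary S*=100.4524
step 4: (k=4,j=0): S=88.8984, (K−S)⁺=58.7316, hold=58.3678 ⇒ V=58.7316 exercise | (k=4,j=1): S=113.5079, (K−S)⁺=34.1221, hold=35.2677 ⇒ V=35.2677 continue | (k=4,j=2): S=144.9300, (K−S)⁺=2.7000, hold=14.1910 ⇒ V=14.1910 continue | (k=4,j=3): S=185.0505, (K−S)⁺=0.0000, hold=2.7101 ⇒ V=2.7101 continue | (k=4,j=4): S=236.2775, (K−S)⁺=0.0000, hold=0.0000 ⇒ V=0.0000 continue  boundary S*=88.8984
step 3: (k=3,j=0): S=100.4524, (K−S)⁺=47.1776, hold=47.3619 ⇒ V=47.3619 continue | (k=3,j=1): S=128.2603, (K−S)⁺=19.3697, hold=25.0978 ⇒ V=25.0978 continue | (k=3,j=2): S=163.7662, (K−S)⁺=0.0000, hold=8.6637 ⇒ V=8.6637 continue | (k=3,j=3): S=209.1011, (K−S)⁺=0.0000, hold=1.4069 ⇒ V=1.4069 continue  boundary S*=-
step 2: (k=2,j=0): S=113.5079, (K−S)⁺=34.1221, hold=36.5943 ⇒ V=36.5943 continue | (k=2,j=1): S=144.9300, (K−S)⁺=2.7000, hold=17.1740 ⇒ V=17.1740 continue | (k=2,j=2): S=185.0505, (K−S)⁺=0.0000, hold=5.1708 ⇒ V=5.1708 continue  boundary S*=-
step 1: (k=1,j=0): S=128.2603, (K−S)⁺=19.3697, hold=27.2136 ⇒ V=27.2136 continue | (k=1,j=1): S=163.7662, (K−S)⁺=0.0000, hold=11.3894 ⇒ V=11.3894 continue  boundary S*=-
step 0: (k=0,j=0): S=144.9300, (K−S)⁺=2.7000, hold=19.5764 ⇒ V=19.5764 continue  boundary S*=-

price = 19.5764
boundary = - - - - 88.8984 100.4524 113.5079
tree:
19.5764
27.2136 11.3894
36.5943 17.1740 5.1708
47.3619 25.0978 8.6637 1.4069
58.7316 35.2677 14.1910 2.7101 0.0000
68.9566 47.1776 22.5248 5.2203 0.0000 0.0000
78.0055 58.7316 34.1221 10.0557 0.0000 0.0000 0.0000
86.0136 68.9566 47.1776 19.3697 0.0000 0.0000 0.0000 0.0000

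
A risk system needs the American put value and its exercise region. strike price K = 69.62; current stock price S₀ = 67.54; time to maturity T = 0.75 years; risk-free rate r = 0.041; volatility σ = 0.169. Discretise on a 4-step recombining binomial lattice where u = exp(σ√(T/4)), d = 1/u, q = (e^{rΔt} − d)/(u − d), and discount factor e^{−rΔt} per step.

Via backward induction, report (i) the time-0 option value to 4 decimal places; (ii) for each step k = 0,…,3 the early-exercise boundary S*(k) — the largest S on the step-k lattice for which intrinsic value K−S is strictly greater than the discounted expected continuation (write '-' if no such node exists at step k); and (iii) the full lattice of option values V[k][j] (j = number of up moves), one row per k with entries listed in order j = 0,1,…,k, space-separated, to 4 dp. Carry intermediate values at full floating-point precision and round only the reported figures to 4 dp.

price = 4.3318
boundary = - - 58.3443 62.7740
tree:
4.3318
7.1575 1.9324
11.2757 3.6728 0.4440
15.3928 6.8460 0.9610 0.0000
19.2194 11.2757 2.0800 0.0000 0.0000

Δt=0.18750, u=1.07592, d=0.92943, q=0.53439, disc=e^(-rΔt)=0.99234
k=4 terminal: V=max(K-S,0) → 19.2194 11.2757 2.0800 0.0000 0.0000
k=3: j=0 S=54.2272 intr=15.3928 cont=14.8597 V=15.3928[EX]; j=1 S=62.7740 intr=6.8460 cont=6.3129 V=6.8460[EX]; j=2 S=72.6679 intr=0.0000 cont=0.9610 V=0.9610[hold]; j=3 S=84.1211 intr=0.0000 cont=0.0000 V=0.0000[hold]  S*(3)=62.7740
k=2: j=0 S=58.3443 intr=11.2757 cont=10.7425 V=11.2757[EX]; j=1 S=67.5400 intr=2.0800 cont=3.6728 V=3.6728[hold]; j=2 S=78.1850 intr=0.0000 cont=0.4440 V=0.4440[hold]  S*(2)=58.3443
k=1: j=0 S=62.7740 intr=6.8460 cont=7.1575 V=7.1575[hold]; j=1 S=72.6679 intr=0.0000 cont=1.9324 V=1.9324[hold]  S*(1)=-
k=0: j=0 S=67.5400 intr=2.0800 cont=4.3318 V=4.3318[hold]  S*(0)=-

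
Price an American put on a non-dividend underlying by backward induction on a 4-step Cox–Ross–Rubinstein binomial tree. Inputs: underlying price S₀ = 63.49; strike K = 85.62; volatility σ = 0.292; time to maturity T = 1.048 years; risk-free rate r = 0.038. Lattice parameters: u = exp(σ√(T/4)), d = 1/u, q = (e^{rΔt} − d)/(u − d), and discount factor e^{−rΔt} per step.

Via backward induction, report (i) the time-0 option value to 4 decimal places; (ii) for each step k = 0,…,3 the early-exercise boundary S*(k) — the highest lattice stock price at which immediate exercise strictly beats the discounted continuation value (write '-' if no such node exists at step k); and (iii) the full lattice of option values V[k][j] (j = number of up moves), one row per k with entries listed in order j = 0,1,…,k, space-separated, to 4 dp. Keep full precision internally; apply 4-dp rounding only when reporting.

price = 22.2951
boundary = - 54.6757 63.4900 73.7252
tree:
22.2951
30.9443 13.9579
38.5349 22.1300 5.9373
45.0717 30.9443 11.8948 0.0047
50.7010 38.5349 22.1300 0.0095 0.0000

Δt=0.26200  u=1.16121  d=0.86117  q=0.49605  discount=0.99009
step 4 (expiry): payoffs max(K−S,0) = 50.7010 38.5349 22.1300 0.0095 0.0000
step 3: (k=3,j=0): S=40.5483, (K−S)⁺=45.0717, hold=44.2235 ⇒ V=45.0717 exercise | (k=3,j=1): S=54.6757, (K−S)⁺=30.9443, hold=30.0961 ⇒ V=30.9443 exercise | (k=3,j=2): S=73.7252, (K−S)⁺=11.8948, hold=11.0465 ⇒ V=11.8948 exercise | (k=3,j=3): S=99.4118, (K−S)⁺=0.0000, hold=0.0047 ⇒ V=0.0047 continue  boundary S*=73.7252
step 2: (k=2,j=0): S=47.0851, (K−S)⁺=38.5349, hold=37.6867 ⇒ V=38.5349 exercise | (k=2,j=1): S=63.4900, (K−S)⁺=22.1300, hold=21.2818 ⇒ V=22.1300 exercise | (k=2,j=2): S=85.6105, (K−S)⁺=0.0095, hold=5.9373 ⇒ V=5.9373 continue  boundary S*=63.4900
step 1: (k=1,j=0): S=54.6757, (K−S)⁺=30.9443, hold=30.0961 ⇒ V=30.9443 exercise | (k=1,j=1): S=73.7252, (K−S)⁺=11.8948, hold=13.9579 ⇒ V=13.9579 continue  boundary S*=54.6757
step 0: (k=0,j=0): S=63.4900, (K−S)⁺=22.1300, hold=22.2951 ⇒ V=22.2951 continue  boundary S*=-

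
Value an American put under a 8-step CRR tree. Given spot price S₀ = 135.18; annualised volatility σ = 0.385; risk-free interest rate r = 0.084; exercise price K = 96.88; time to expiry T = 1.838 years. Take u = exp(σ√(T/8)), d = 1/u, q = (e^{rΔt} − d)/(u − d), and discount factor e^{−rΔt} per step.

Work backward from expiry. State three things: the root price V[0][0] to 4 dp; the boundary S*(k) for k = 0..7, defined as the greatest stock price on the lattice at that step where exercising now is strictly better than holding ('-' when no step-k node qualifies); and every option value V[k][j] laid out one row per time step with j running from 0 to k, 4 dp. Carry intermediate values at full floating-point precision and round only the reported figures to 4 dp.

params: Δt=0.22975 u=1.20266 d=0.83149 q=0.50649 e^(-rΔt)=0.98089
t_8 payoffs: 65.9943 52.2069 32.2647 3.4204 0.0000 0.0000 0.0000 0.0000 0.0000
t_7: node(7,0) S=37.1452 payoff=59.7348 vs cont=57.8831 → 59.7348 [stop]  node(7,1) S=53.7268 payoff=43.1532 vs cont=41.3015 → 43.1532 [stop]  node(7,2) S=77.7105 payoff=19.1695 vs cont=17.3178 → 19.1695 [stop]  node(7,3) S=112.4005 payoff=0.0000 vs cont=1.6557 → 1.6557 [wait]  node(7,4) S=162.5761 payoff=0.0000 vs cont=0.0000 → 0.0000 [wait]  node(7,5) S=235.1502 payoff=0.0000 vs cont=0.0000 → 0.0000 [wait]  node(7,6) S=340.1215 payoff=0.0000 vs cont=0.0000 → 0.0000 [wait]  node(7,7) S=491.9520 payoff=0.0000 vs cont=0.0000 → 0.0000 [wait]  ⇒ S*(7)=77.7105
t_6: node(6,0) S=44.6731 payoff=52.2069 vs cont=50.3551 → 52.2069 [stop]  node(6,1) S=64.6153 payoff=32.2647 vs cont=30.4130 → 32.2647 [stop]  node(6,2) S=93.4596 payoff=3.4204 vs cont=10.1020 → 10.1020 [wait]  node(6,3) S=135.1800 payoff=0.0000 vs cont=0.8015 → 0.8015 [wait]  node(6,4) S=195.5245 payoff=0.0000 vs cont=0.0000 → 0.0000 [wait]  node(6,5) S=282.8067 payoff=0.0000 vs cont=0.0000 → 0.0000 [wait]  node(6,6) S=409.0519 payoff=0.0000 vs cont=0.0000 → 0.0000 [wait]  ⇒ S*(6)=64.6153
t_5: node(5,0) S=53.7268 payoff=43.1532 vs cont=41.3015 → 43.1532 [stop]  node(5,1) S=77.7105 payoff=19.1695 vs cont=20.6373 → 20.6373 [wait]  node(5,2) S=112.4005 payoff=0.0000 vs cont=5.2883 → 5.2883 [wait]  node(5,3) S=162.5761 payoff=0.0000 vs cont=0.3880 → 0.3880 [wait]  node(5,4) S=235.1502 payoff=0.0000 vs cont=0.0000 → 0.0000 [wait]  node(5,5) S=340.1215 payoff=0.0000 vs cont=0.0000 → 0.0000 [wait]  ⇒ S*(5)=53.7268
t_4: node(4,0) S=64.6153 payoff=32.2647 vs cont=31.1422 → 32.2647 [stop]  node(4,1) S=93.4596 payoff=3.4204 vs cont=12.6173 → 12.6173 [wait]  node(4,2) S=135.1800 payoff=0.0000 vs cont=2.7527 → 2.7527 [wait]  node(4,3) S=195.5245 payoff=0.0000 vs cont=0.1878 → 0.1878 [wait]  node(4,4) S=282.8067 payoff=0.0000 vs cont=0.0000 → 0.0000 [wait]  ⇒ S*(4)=64.6153
t_3: node(3,0) S=77.7105 payoff=19.1695 vs cont=21.8869 → 21.8869 [wait]  node(3,1) S=112.4005 payoff=0.0000 vs cont=7.4752 → 7.4752 [wait]  node(3,2) S=162.5761 payoff=0.0000 vs cont=1.4258 → 1.4258 [wait]  node(3,3) S=235.1502 payoff=0.0000 vs cont=0.0909 → 0.0909 [wait]  ⇒ S*(3)=-
t_2: node(2,0) S=93.4596 payoff=3.4204 vs cont=14.3086 → 14.3086 [wait]  node(2,1) S=135.1800 payoff=0.0000 vs cont=4.3269 → 4.3269 [wait]  node(2,2) S=195.5245 payoff=0.0000 vs cont=0.7354 → 0.7354 [wait]  ⇒ S*(2)=-
t_1: node(1,0) S=112.4005 payoff=0.0000 vs cont=9.0761 → 9.0761 [wait]  node(1,1) S=162.5761 payoff=0.0000 vs cont=2.4599 → 2.4599 [wait]  ⇒ S*(1)=-
t_0: node(0,0) S=135.1800 payoff=0.0000 vs cont=5.6156 → 5.6156 [wait]  ⇒ S*(0)=-

price = 5.6156
boundary = - - - - 64.6153 53.7268 64.6153 77.7105
tree:
5.6156
9.0761 2.4599
14.3086 4.3269 0.7354
21.8869 7.4752 1.4258 0.0909
32.2647 12.6173 2.7527 0.1878 0.0000
43.1532 20.6373 5.2883 0.3880 0.0000 0.0000
52.2069 32.2647 10.1020 0.8015 0.0000 0.0000 0.0000
59.7348 43.1532 19.1695 1.6557 0.0000 0.0000 0.0000 0.0000
65.9943 52.2069 32.2647 3.4204 0.0000 0.0000 0.0000 0.0000 0.0000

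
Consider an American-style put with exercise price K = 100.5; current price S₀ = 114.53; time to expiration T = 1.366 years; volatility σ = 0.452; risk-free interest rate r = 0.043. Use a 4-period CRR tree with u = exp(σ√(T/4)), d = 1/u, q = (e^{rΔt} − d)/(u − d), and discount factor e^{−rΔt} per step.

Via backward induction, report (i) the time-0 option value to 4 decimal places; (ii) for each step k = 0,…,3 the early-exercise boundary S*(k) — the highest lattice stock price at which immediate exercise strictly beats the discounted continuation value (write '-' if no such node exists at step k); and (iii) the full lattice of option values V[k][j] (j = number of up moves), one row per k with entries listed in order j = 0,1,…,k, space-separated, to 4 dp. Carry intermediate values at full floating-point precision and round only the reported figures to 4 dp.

params: Δt=0.34150 u=1.30231 d=0.76787 q=0.46203 e^(-rΔt)=0.98542
t_4 payoffs: 60.6836 32.9710 0.0000 0.0000 0.0000
t_3: node(3,0) S=51.8532 payoff=48.6468 vs cont=47.1817 → 48.6468 [stop]  node(3,1) S=87.9437 payoff=12.5563 vs cont=17.4790 → 17.4790 [wait]  node(3,2) S=149.1536 payoff=0.0000 vs cont=0.0000 → 0.0000 [wait]  node(3,3) S=252.9663 payoff=0.0000 vs cont=0.0000 → 0.0000 [wait]  ⇒ S*(3)=51.8532
t_2: node(2,0) S=67.5290 payoff=32.9710 vs cont=33.7472 → 33.7472 [wait]  node(2,1) S=114.5300 payoff=0.0000 vs cont=9.2662 → 9.2662 [wait]  node(2,2) S=194.2442 payoff=0.0000 vs cont=0.0000 → 0.0000 [wait]  ⇒ S*(2)=-
t_1: node(1,0) S=87.9437 payoff=12.5563 vs cont=22.1093 → 22.1093 [wait]  node(1,1) S=149.1536 payoff=0.0000 vs cont=4.9123 → 4.9123 [wait]  ⇒ S*(1)=-
t_0: node(0,0) S=114.5300 payoff=0.0000 vs cont=13.9574 → 13.9574 [wait]  ⇒ S*(0)=-

price = 13.9574
boundary = - - - 51.8532
tree:
13.9574
22.1093 4.9123
33.7472 9.2662 0.0000
48.6468 17.4790 0.0000 0.0000
60.6836 32.9710 0.0000 0.0000 0.0000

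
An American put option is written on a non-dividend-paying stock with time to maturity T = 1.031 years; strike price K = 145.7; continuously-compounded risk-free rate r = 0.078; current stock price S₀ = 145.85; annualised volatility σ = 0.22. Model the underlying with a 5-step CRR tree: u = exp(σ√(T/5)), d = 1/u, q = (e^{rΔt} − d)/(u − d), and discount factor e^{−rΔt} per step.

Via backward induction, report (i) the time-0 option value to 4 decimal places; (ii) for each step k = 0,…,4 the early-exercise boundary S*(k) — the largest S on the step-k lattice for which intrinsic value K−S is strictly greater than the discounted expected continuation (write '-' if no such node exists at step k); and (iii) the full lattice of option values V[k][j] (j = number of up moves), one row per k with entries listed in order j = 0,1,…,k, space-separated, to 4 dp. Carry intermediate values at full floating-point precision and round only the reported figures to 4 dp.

params: Δt=0.20620 u=1.10506 d=0.90493 q=0.55606 e^(-rΔt)=0.98405
t_5 payoffs: 57.1934 37.6194 13.7163 0.0000 0.0000 0.0000
t_4: node(4,0) S=97.8052 payoff=47.8948 vs cont=45.5702 → 47.8948 [stop]  node(4,1) S=119.4357 payoff=26.2643 vs cont=23.9397 → 26.2643 [stop]  node(4,2) S=145.8500 payoff=0.0000 vs cont=5.9921 → 5.9921 [wait]  node(4,3) S=178.1061 payoff=0.0000 vs cont=0.0000 → 0.0000 [wait]  node(4,4) S=217.4959 payoff=0.0000 vs cont=0.0000 → 0.0000 [wait]  ⇒ S*(4)=119.4357
t_3: node(3,0) S=108.0806 payoff=37.6194 vs cont=35.2947 → 37.6194 [stop]  node(3,1) S=131.9837 payoff=13.7163 vs cont=14.7525 → 14.7525 [wait]  node(3,2) S=161.1731 payoff=0.0000 vs cont=2.6177 → 2.6177 [wait]  node(3,3) S=196.8181 payoff=0.0000 vs cont=0.0000 → 0.0000 [wait]  ⇒ S*(3)=108.0806
t_2: node(2,0) S=119.4357 payoff=26.2643 vs cont=24.5067 → 26.2643 [stop]  node(2,1) S=145.8500 payoff=0.0000 vs cont=7.8771 → 7.8771 [wait]  node(2,2) S=178.1061 payoff=0.0000 vs cont=1.1436 → 1.1436 [wait]  ⇒ S*(2)=119.4357
t_1: node(1,0) S=131.9837 payoff=13.7163 vs cont=15.7840 → 15.7840 [wait]  node(1,1) S=161.1731 payoff=0.0000 vs cont=4.0669 → 4.0669 [wait]  ⇒ S*(1)=-
t_0: node(0,0) S=145.8500 payoff=0.0000 vs cont=9.1207 → 9.1207 [wait]  ⇒ S*(0)=-

price = 9.1207
boundary = - - 119.4357 108.0806 119.4357
tree:
9.1207
15.7840 4.0669
26.2643 7.8771 1.1436
37.6194 14.7525 2.6177 0.0000
47.8948 26.2643 5.9921 0.0000 0.0000
57.1934 37.6194 13.7163 0.0000 0.0000 0.0000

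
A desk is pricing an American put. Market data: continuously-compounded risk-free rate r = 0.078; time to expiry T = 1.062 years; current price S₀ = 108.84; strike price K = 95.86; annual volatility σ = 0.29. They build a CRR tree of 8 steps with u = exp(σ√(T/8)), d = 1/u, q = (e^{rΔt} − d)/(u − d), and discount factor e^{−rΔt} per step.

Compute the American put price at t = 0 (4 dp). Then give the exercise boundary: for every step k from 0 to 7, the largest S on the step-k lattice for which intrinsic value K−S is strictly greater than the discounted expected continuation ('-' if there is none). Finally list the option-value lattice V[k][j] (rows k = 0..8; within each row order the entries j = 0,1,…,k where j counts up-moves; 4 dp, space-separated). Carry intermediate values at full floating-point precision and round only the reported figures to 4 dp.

price = 4.7337
boundary = - - - - 71.3241 64.1724 71.3241 79.2728
tree:
4.7337
7.4843 2.3169
11.5059 3.9621 0.8613
17.1201 6.6098 1.6239 0.1822
24.5359 10.6912 3.0155 0.3858 0.0000
31.6876 16.6222 5.4898 0.8168 0.0000 0.0000
38.1222 24.5359 9.7288 1.7294 0.0000 0.0000 0.0000
43.9116 31.6876 16.5872 3.6616 0.0000 0.0000 0.0000 0.0000
49.1205 38.1222 24.5359 7.7526 0.0000 0.0000 0.0000 0.0000 0.0000

Δt=0.13275  u=1.11145  d=0.89973  q=0.52277  discount=0.98970
step 8 (expiry): payoffs max(K−S,0) = 49.1205 38.1222 24.5359 7.7526 0.0000 0.0000 0.0000 0.0000 0.0000
step 7: (k=7,j=0): S=51.9484, (K−S)⁺=43.9116, hold=42.9241 ⇒ V=43.9116 exercise | (k=7,j=1): S=64.1724, (K−S)⁺=31.6876, hold=30.7001 ⇒ V=31.6876 exercise | (k=7,j=2): S=79.2728, (K−S)⁺=16.5872, hold=15.5997 ⇒ V=16.5872 exercise | (k=7,j=3): S=97.9266, (K−S)⁺=0.0000, hold=3.6616 ⇒ V=3.6616 continue | (k=7,j=4): S=120.9697, (K−S)⁺=0.0000, hold=0.0000 ⇒ V=0.0000 continue | (k=7,j=5): S=149.4351, (K−S)⁺=0.0000, hold=0.0000 ⇒ V=0.0000 continue | (k=7,j=6): S=184.5988, (K−S)⁺=0.0000, hold=0.0000 ⇒ V=0.0000 continue | (k=7,j=7): S=228.0368, (K−S)⁺=0.0000, hold=0.0000 ⇒ V=0.0000 continue  boundary S*=79.2728
step 6: (k=6,j=0): S=57.7378, (K−S)⁺=38.1222, hold=37.1347 ⇒ V=38.1222 exercise | (k=6,j=1): S=71.3241, (K−S)⁺=24.5359, hold=23.5484 ⇒ V=24.5359 exercise | (k=6,j=2): S=88.1074, (K−S)⁺=7.7526, hold=9.7288 ⇒ V=9.7288 continue | (k=6,j=3): S=108.8400, (K−S)⁺=0.0000, hold=1.7294 ⇒ V=1.7294 continue | (k=6,j=4): S=134.4512, (K−S)⁺=0.0000, hold=0.0000 ⇒ V=0.0000 continue | (k=6,j=5): S=166.0889, (K−S)⁺=0.0000, hold=0.0000 ⇒ V=0.0000 continue | (k=6,j=6): S=205.1714, (K−S)⁺=0.0000, hold=0.0000 ⇒ V=0.0000 continue  boundary S*=71.3241
step 5: (k=5,j=0): S=64.1724, (K−S)⁺=31.6876, hold=30.7001 ⇒ V=31.6876 exercise | (k=5,j=1): S=79.2728, (K−S)⁺=16.5872, hold=16.6222 ⇒ V=16.6222 continue | (k=5,j=2): S=97.9266, (K−S)⁺=0.0000, hold=5.4898 ⇒ V=5.4898 continue | (k=5,j=3): S=120.9697, (K−S)⁺=0.0000, hold=0.8168 ⇒ V=0.8168 continue | (k=5,j=4): S=149.4351, (K−S)⁺=0.0000, hold=0.0000 ⇒ V=0.0000 continue | (k=5,j=5): S=184.5988, (K−S)⁺=0.0000, hold=0.0000 ⇒ V=0.0000 continue  boundary S*=64.1724
step 4: (k=4,j=0): S=71.3241, (K−S)⁺=24.5359, hold=23.5665 ⇒ V=24.5359 exercise | (k=4,j=1): S=88.1074, (K−S)⁺=7.7526, hold=10.6912 ⇒ V=10.6912 continue | (k=4,j=2): S=108.8400, (K−S)⁺=0.0000, hold=3.0155 ⇒ V=3.0155 continue | (k=4,j=3): S=134.4512, (K−S)⁺=0.0000, hold=0.3858 ⇒ V=0.3858 continue | (k=4,j=4): S=166.0889, (K−S)⁺=0.0000, hold=0.0000 ⇒ V=0.0000 continue  boundary S*=71.3241
step 3: (k=3,j=0): S=79.2728, (K−S)⁺=16.5872, hold=17.1201 ⇒ V=17.1201 continue | (k=3,j=1): S=97.9266, (K−S)⁺=0.0000, hold=6.6098 ⇒ V=6.6098 continue | (k=3,j=2): S=120.9697, (K−S)⁺=0.0000, hold=1.6239 ⇒ V=1.6239 continue | (k=3,j=3): S=149.4351, (K−S)⁺=0.0000, hold=0.1822 ⇒ V=0.1822 continue  boundary S*=-
step 2: (k=2,j=0): S=88.1074, (K−S)⁺=7.7526, hold=11.5059 ⇒ V=11.5059 continue | (k=2,j=1): S=108.8400, (K−S)⁺=0.0000, hold=3.9621 ⇒ V=3.9621 continue | (k=2,j=2): S=134.4512, (K−S)⁺=0.0000, hold=0.8613 ⇒ V=0.8613 continue  boundary S*=-
step 1: (k=1,j=0): S=97.9266, (K−S)⁺=0.0000, hold=7.4843 ⇒ V=7.4843 continue | (k=1,j=1): S=120.9697, (K−S)⁺=0.0000, hold=2.3169 ⇒ V=2.3169 continue  boundary S*=-
step 0: (k=0,j=0): S=108.8400, (K−S)⁺=0.0000, hold=4.7337 ⇒ V=4.7337 continue  boundary S*=-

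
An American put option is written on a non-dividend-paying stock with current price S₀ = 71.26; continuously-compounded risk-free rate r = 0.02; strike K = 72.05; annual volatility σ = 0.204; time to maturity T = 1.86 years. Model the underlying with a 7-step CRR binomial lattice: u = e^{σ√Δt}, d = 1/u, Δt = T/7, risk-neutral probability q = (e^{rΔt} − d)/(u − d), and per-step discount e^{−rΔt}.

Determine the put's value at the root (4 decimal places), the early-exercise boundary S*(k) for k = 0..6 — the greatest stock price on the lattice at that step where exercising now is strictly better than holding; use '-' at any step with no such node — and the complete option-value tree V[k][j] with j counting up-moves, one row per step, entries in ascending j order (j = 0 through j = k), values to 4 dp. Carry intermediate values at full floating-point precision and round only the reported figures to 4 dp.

params: Δt=0.26571 u=1.11088 d=0.90018 q=0.49902 e^(-rΔt)=0.99470
t_7 payoffs: 37.9179 29.9288 20.0697 7.9029 0.0000 0.0000 0.0000 0.0000
t_6: node(6,0) S=37.9168 payoff=34.1332 vs cont=33.7513 → 34.1332 [stop]  node(6,1) S=46.7918 payoff=25.2582 vs cont=24.8763 → 25.2582 [stop]  node(6,2) S=57.7441 payoff=14.3059 vs cont=13.9240 → 14.3059 [stop]  node(6,3) S=71.2600 payoff=0.7900 vs cont=3.9382 → 3.9382 [wait]  node(6,4) S=87.9395 payoff=0.0000 vs cont=0.0000 → 0.0000 [wait]  node(6,5) S=108.5231 payoff=0.0000 vs cont=0.0000 → 0.0000 [wait]  node(6,6) S=133.9245 payoff=0.0000 vs cont=0.0000 → 0.0000 [wait]  ⇒ S*(6)=57.7441
t_5: node(5,0) S=42.1212 payoff=29.9288 vs cont=29.5469 → 29.9288 [stop]  node(5,1) S=51.9803 payoff=20.0697 vs cont=19.6878 → 20.0697 [stop]  node(5,2) S=64.1471 payoff=7.9029 vs cont=9.0838 → 9.0838 [wait]  node(5,3) S=79.1617 payoff=0.0000 vs cont=1.9625 → 1.9625 [wait]  node(5,4) S=97.6906 payoff=0.0000 vs cont=0.0000 → 0.0000 [wait]  node(5,5) S=120.5566 payoff=0.0000 vs cont=0.0000 → 0.0000 [wait]  ⇒ S*(5)=51.9803
t_4: node(4,0) S=46.7918 payoff=25.2582 vs cont=24.8763 → 25.2582 [stop]  node(4,1) S=57.7441 payoff=14.3059 vs cont=14.5101 → 14.5101 [wait]  node(4,2) S=71.2600 payoff=0.7900 vs cont=5.5008 → 5.5008 [wait]  node(4,3) S=87.9395 payoff=0.0000 vs cont=0.9779 → 0.9779 [wait]  node(4,4) S=108.5231 payoff=0.0000 vs cont=0.0000 → 0.0000 [wait]  ⇒ S*(4)=46.7918
t_3: node(3,0) S=51.9803 payoff=20.0697 vs cont=19.7892 → 20.0697 [stop]  node(3,1) S=64.1471 payoff=7.9029 vs cont=9.9612 → 9.9612 [wait]  node(3,2) S=79.1617 payoff=0.0000 vs cont=3.2266 → 3.2266 [wait]  node(3,3) S=97.6906 payoff=0.0000 vs cont=0.4873 → 0.4873 [wait]  ⇒ S*(3)=51.9803
t_2: node(2,0) S=57.7441 payoff=14.3059 vs cont=14.9457 → 14.9457 [wait]  node(2,1) S=71.2600 payoff=0.7900 vs cont=6.5655 → 6.5655 [wait]  node(2,2) S=87.9395 payoff=0.0000 vs cont=1.8498 → 1.8498 [wait]  ⇒ S*(2)=-
t_1: node(1,0) S=64.1471 payoff=7.9029 vs cont=10.7067 → 10.7067 [wait]  node(1,1) S=79.1617 payoff=0.0000 vs cont=4.1899 → 4.1899 [wait]  ⇒ S*(1)=-
t_0: node(0,0) S=71.2600 payoff=0.7900 vs cont=7.4151 → 7.4151 [wait]  ⇒ S*(0)=-

price = 7.4151
boundary = - - - 51.9803 46.7918 51.9803 57.7441
tree:
7.4151
10.7067 4.1899
14.9457 6.5655 1.8498
20.0697 9.9612 3.2266 0.4873
25.2582 14.5101 5.5008 0.9779 0.0000
29.9288 20.0697 9.0838 1.9625 0.0000 0.0000
34.1332 25.2582 14.3059 3.9382 0.0000 0.0000 0.0000
37.9179 29.9288 20.0697 7.9029 0.0000 0.0000 0.0000 0.0000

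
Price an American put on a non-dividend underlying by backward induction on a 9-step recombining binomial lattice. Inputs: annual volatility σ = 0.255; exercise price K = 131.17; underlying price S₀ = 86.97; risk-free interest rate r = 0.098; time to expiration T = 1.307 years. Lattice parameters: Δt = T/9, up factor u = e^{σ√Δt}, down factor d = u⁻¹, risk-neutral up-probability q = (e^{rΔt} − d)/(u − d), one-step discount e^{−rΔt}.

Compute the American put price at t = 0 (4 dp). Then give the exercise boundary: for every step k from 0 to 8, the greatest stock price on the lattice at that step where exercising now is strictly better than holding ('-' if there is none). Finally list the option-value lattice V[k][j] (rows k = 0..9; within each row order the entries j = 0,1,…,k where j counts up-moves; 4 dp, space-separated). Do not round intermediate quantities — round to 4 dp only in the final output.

Δt=0.14522  u=1.10205  d=0.90740  q=0.54936  discount=0.98587
step 9 (expiry): payoffs max(K−S,0) = 94.9003 87.1196 77.6698 66.1928 52.2537 35.3244 14.7633 0.0000 0.0000 0.0000
step 8: (k=8,j=0): S=39.9712, (K−S)⁺=91.1988, hold=89.3452 ⇒ V=91.1988 exercise | (k=8,j=1): S=48.5459, (K−S)⁺=82.6241, hold=80.7705 ⇒ V=82.6241 exercise | (k=8,j=2): S=58.9601, (K−S)⁺=72.2099, hold=70.3563 ⇒ V=72.2099 exercise | (k=8,j=3): S=71.6084, (K−S)⁺=59.5616, hold=57.7080 ⇒ V=59.5616 exercise | (k=8,j=4): S=86.9700, (K−S)⁺=44.2000, hold=42.3464 ⇒ V=44.2000 exercise | (k=8,j=5): S=105.6270, (K−S)⁺=25.5430, hold=23.6894 ⇒ V=25.5430 exercise | (k=8,j=6): S=128.2864, (K−S)⁺=2.8836, hold=6.5589 ⇒ V=6.5589 continue | (k=8,j=7): S=155.8067, (K−S)⁺=0.0000, hold=0.0000 ⇒ V=0.0000 continue | (k=8,j=8): S=189.2307, (K−S)⁺=0.0000, hold=0.0000 ⇒ V=0.0000 continue  boundary S*=105.6270
step 7: (k=7,j=0): S=44.0504, (K−S)⁺=87.1196, hold=85.2660 ⇒ V=87.1196 exercise | (k=7,j=1): S=53.5002, (K−S)⁺=77.6698, hold=75.8162 ⇒ V=77.6698 exercise | (k=7,j=2): S=64.9772, (K−S)⁺=66.1928, hold=64.3392 ⇒ V=66.1928 exercise | (k=7,j=3): S=78.9163, (K−S)⁺=52.2537, hold=50.4001 ⇒ V=52.2537 exercise | (k=7,j=4): S=95.8456, (K−S)⁺=35.3244, hold=33.4708 ⇒ V=35.3244 exercise | (k=7,j=5): S=116.4067, (K−S)⁺=14.7633, hold=14.9003 ⇒ V=14.9003 continue | (k=7,j=6): S=141.3785, (K−S)⁺=0.0000, hold=2.9140 ⇒ V=2.9140 continue | (k=7,j=7): S=171.7074, (K−S)⁺=0.0000, hold=0.0000 ⇒ V=0.0000 continue  boundary S*=95.8456
step 6: (k=6,j=0): S=48.5459, (K−S)⁺=82.6241, hold=80.7705 ⇒ V=82.6241 exercise | (k=6,j=1): S=58.9601, (K−S)⁺=72.2099, hold=70.3563 ⇒ V=72.2099 exercise | (k=6,j=2): S=71.6084, (K−S)⁺=59.5616, hold=57.7080 ⇒ V=59.5616 exercise | (k=6,j=3): S=86.9700, (K−S)⁺=44.2000, hold=42.3464 ⇒ V=44.2000 exercise | (k=6,j=4): S=105.6270, (K−S)⁺=25.5430, hold=23.7636 ⇒ V=25.5430 exercise | (k=6,j=5): S=128.2864, (K−S)⁺=2.8836, hold=8.1980 ⇒ V=8.1980 continue | (k=6,j=6): S=155.8067, (K−S)⁺=0.0000, hold=1.2946 ⇒ V=1.2946 continue  boundary S*=105.6270
step 5: (k=5,j=0): S=53.5002, (K−S)⁺=77.6698, hold=75.8162 ⇒ V=77.6698 exercise | (k=5,j=1): S=64.9772, (K−S)⁺=66.1928, hold=64.3392 ⇒ V=66.1928 exercise | (k=5,j=2): S=78.9163, (K−S)⁺=52.2537, hold=50.4001 ⇒ V=52.2537 exercise | (k=5,j=3): S=95.8456, (K−S)⁺=35.3244, hold=33.4708 ⇒ V=35.3244 exercise | (k=5,j=4): S=116.4067, (K−S)⁺=14.7633, hold=15.7880 ⇒ V=15.7880 continue | (k=5,j=5): S=141.3785, (K−S)⁺=0.0000, hold=4.3433 ⇒ V=4.3433 continue  boundary S*=95.8456
step 4: (k=4,j=0): S=58.9601, (K−S)⁺=72.2099, hold=70.3563 ⇒ V=72.2099 exercise | (k=4,j=1): S=71.6084, (K−S)⁺=59.5616, hold=57.7080 ⇒ V=59.5616 exercise | (k=4,j=2): S=86.9700, (K−S)⁺=44.2000, hold=42.3464 ⇒ V=44.2000 exercise | (k=4,j=3): S=105.6270, (K−S)⁺=25.5430, hold=24.2444 ⇒ V=25.5430 exercise | (k=4,j=4): S=128.2864, (K−S)⁺=2.8836, hold=9.3665 ⇒ V=9.3665 continue  boundary S*=105.6270
step 3: (k=3,j=0): S=64.9772, (K−S)⁺=66.1928, hold=64.3392 ⇒ V=66.1928 exercise | (k=3,j=1): S=78.9163, (K−S)⁺=52.2537, hold=50.4001 ⇒ V=52.2537 exercise | (k=3,j=2): S=95.8456, (K−S)⁺=35.3244, hold=33.4708 ⇒ V=35.3244 exercise | (k=3,j=3): S=116.4067, (K−S)⁺=14.7633, hold=16.4209 ⇒ V=16.4209 continue  boundary S*=95.8456
step 2: (k=2,j=0): S=71.6084, (K−S)⁺=59.5616, hold=57.7080 ⇒ V=59.5616 exercise | (k=2,j=1): S=86.9700, (K−S)⁺=44.2000, hold=42.3464 ⇒ V=44.2000 exercise | (k=2,j=2): S=105.6270, (K−S)⁺=25.5430, hold=24.5871 ⇒ V=25.5430 exercise  boundary S*=105.6270
step 1: (k=1,j=0): S=78.9163, (K−S)⁺=52.2537, hold=50.4001 ⇒ V=52.2537 exercise | (k=1,j=1): S=95.8456, (K−S)⁺=35.3244, hold=33.4708 ⇒ V=35.3244 exercise  boundary S*=95.8456
step 0: (k=0,j=0): S=86.9700, (K−S)⁺=44.2000, hold=42.3464 ⇒ V=44.2000 exercise  boundary S*=86.9700

price = 44.2000
boundary = 86.9700 95.8456 105.6270 95.8456 105.6270 95.8456 105.6270 95.8456 105.6270
tree:
44.2000
52.2537 35.3244
59.5616 44.2000 25.5430
66.1928 52.2537 35.3244 16.4209
72.2099 59.5616 44.2000 25.5430 9.3665
77.6698 66.1928 52.2537 35.3244 15.7880 4.3433
82.6241 72.2099 59.5616 44.2000 25.5430 8.1980 1.2946
87.1196 77.6698 66.1928 52.2537 35.3244 14.9003 2.9140 0.0000
91.1988 82.6241 72.2099 59.5616 44.2000 25.5430 6.5589 0.0000 0.0000
94.9003 87.1196 77.6698 66.1928 52.2537 35.3244 14.7633 0.0000 0.0000 0.0000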